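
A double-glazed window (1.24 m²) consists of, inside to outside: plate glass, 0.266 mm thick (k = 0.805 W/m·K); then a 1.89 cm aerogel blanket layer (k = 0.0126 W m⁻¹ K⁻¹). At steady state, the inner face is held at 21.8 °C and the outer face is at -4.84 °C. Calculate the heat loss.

Q = 22.0 W

Resistance network (inner→outer):
  R_plate glass = L/(kA) = 2.66×10^-4/(0.805·1.24) = 2.665×10^-4 K/W
  R_aerogel blanket = L/(kA) = 0.0189/(0.0126·1.24) = 1.210 K/W
ΣR = 2.665×10^-4 + 1.210 = 1.210 K/W
Q = ΔT/ΣR = (21.8 °C − -4.84 °C)/1.210 = 22.0 W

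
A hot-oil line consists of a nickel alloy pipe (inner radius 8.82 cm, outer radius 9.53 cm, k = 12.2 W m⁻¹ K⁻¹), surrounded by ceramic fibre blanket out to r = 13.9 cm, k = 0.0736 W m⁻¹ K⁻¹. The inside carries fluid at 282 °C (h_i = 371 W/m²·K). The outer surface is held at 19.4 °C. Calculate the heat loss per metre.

Treat each layer as a resistance in series:
  R'_conv,in = 1/(2πr h) = 1/(2π·0.0882·371) = 0.004864 m·K/W
  R'_nickel alloy = ln(0.0953/0.0882)/(2πk) = 0.07742/(2π·12.2) = 0.001010 m·K/W
  R'_ceramic fibre blanket = ln(0.139/0.0953)/(2πk) = 0.3774/(2π·0.0736) = 0.8162 m·K/W
ΣR = 0.004864 + 0.001010 + 0.8162 = 0.8221 m·K/W
Q' = ΔT/ΣR = (282 °C − 19.4 °C)/0.8221 = 319 W/m

Q' = 319 W/m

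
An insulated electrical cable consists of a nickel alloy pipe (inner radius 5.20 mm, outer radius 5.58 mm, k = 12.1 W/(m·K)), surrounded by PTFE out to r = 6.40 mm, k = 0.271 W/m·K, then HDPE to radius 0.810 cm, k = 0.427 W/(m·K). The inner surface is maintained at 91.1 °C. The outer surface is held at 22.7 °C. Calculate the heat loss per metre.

Series thermal resistances, inner to outer:
  R'_nickel alloy = ln(0.00558/0.00520)/(2πk) = 0.07053/(2π·12.1) = 9.277×10^-4 m·K/W
  R'_PTFE = ln(0.00640/0.00558)/(2πk) = 0.1371/(2π·0.271) = 0.08052 m·K/W
  R'_HDPE = ln(0.00810/0.00640)/(2πk) = 0.2356/(2π·0.427) = 0.08780 m·K/W
ΣR = 9.277×10^-4 + 0.08052 + 0.08780 = 0.1692 m·K/W
Q' = ΔT/ΣR = (91.1 °C − 22.7 °C)/0.1692 = 404 W/m

Q' = 404 W/m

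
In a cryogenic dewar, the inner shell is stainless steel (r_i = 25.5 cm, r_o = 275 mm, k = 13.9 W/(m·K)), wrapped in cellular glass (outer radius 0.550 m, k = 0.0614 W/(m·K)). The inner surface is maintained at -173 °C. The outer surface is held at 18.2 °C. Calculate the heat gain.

Series thermal resistances, inner to outer:
  R_stainless steel = (1/0.255 − 1/0.275)/(4πk) = 0.2852/(4π·13.9) = 0.001633 K/W
  R_cellular glass = (1/0.275 − 1/0.550)/(4πk) = 1.818/(4π·0.0614) = 2.356 K/W
ΣR = 0.001633 + 2.356 = 2.358 K/W
Q = ΔT/ΣR = (-173 °C − 18.2 °C)/2.358 = -81.1 W
(Negative Q ⇒ heat flows inward; heat gain = 81.1 W.)

Q = 81.1 W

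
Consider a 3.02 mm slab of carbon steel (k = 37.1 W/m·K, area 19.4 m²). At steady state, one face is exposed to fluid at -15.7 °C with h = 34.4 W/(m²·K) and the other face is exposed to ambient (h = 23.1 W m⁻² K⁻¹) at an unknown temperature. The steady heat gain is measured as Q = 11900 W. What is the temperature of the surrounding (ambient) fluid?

T_out = 28.7 °C

Sum the resistances:
  R_conv,in = 1/(hA) = 1/(34.4·19.4) = 0.001498 K/W
  R_carbon steel = L/(kA) = 0.00302/(37.1·19.4) = 4.196×10^-6 K/W
  R_conv,out = 1/(hA) = 1/(23.1·19.4) = 0.002231 K/W
ΣR = 0.003734 K/W
ΔT = Q·ΣR = 11900 × 0.003734 = 44.43 K
Heat flows inward, so T_out = T_in + ΔT = -15.7 + 44.43 = 28.7 °C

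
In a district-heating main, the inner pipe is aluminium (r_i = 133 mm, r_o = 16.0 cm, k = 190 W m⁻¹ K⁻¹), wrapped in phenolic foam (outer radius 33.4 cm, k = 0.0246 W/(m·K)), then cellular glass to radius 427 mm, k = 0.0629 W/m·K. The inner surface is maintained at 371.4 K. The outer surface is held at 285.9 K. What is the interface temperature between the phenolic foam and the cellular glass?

T = 295.8 K

Treat each layer as a resistance in series:
  R'_aluminium = ln(0.160/0.133)/(2πk) = 0.1848/(2π·190) = 1.548×10^-4 m·K/W
  R'_phenolic foam = ln(0.334/0.160)/(2πk) = 0.7360/(2π·0.0246) = 4.761 m·K/W
  R'_cellular glass = ln(0.427/0.334)/(2πk) = 0.2456/(2π·0.0629) = 0.6215 m·K/W
ΣR = 1.548×10^-4 + 4.761 + 0.6215 = 5.383 m·K/W
Q' = ΔT/ΣR = (371.4 K − 285.9 K)/5.383 = 15.88 W/m
From the inner boundary to the phenolic foam/cellular glass interface, ΣR_partial = 4.761 m·K/W.
T_interface = T_in − Q'·ΣR_partial = 371.4 K − (15.88)(4.761) = 295.8 K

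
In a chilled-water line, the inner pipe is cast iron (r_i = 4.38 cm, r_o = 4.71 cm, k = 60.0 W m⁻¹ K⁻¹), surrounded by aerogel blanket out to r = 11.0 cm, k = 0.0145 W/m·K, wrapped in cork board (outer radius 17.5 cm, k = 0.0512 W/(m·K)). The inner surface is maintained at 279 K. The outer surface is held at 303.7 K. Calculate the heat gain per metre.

Resistance network (inner→outer):
  R'_cast iron = ln(0.0471/0.0438)/(2πk) = 0.07264/(2π·60.0) = 1.927×10^-4 m·K/W
  R'_aerogel blanket = ln(0.110/0.0471)/(2πk) = 0.8482/(2π·0.0145) = 9.310 m·K/W
  R'_cork board = ln(0.175/0.110)/(2πk) = 0.4643/(2π·0.0512) = 1.443 m·K/W
ΣR = 1.927×10^-4 + 9.310 + 1.443 = 10.75 m·K/W
Q' = ΔT/ΣR = (279 K − 303.7 K)/10.75 = -2.30 W/m
(Negative Q' ⇒ heat flows inward; heat gain = 2.30 W/m.)

Q' = 2.30 W/m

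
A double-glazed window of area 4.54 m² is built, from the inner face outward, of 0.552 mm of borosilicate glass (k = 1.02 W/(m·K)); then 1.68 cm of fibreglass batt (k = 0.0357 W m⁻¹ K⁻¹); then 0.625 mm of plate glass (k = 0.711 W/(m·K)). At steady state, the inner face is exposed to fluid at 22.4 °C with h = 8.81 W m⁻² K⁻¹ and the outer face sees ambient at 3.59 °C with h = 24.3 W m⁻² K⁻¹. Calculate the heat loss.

Q = 136 W

Treat each layer as a resistance in series:
  R_conv,in = 1/(hA) = 1/(8.81·4.54) = 0.02500 K/W
  R_borosilicate glass = L/(kA) = 5.52×10^-4/(1.02·4.54) = 1.192×10^-4 K/W
  R_fibreglass batt = L/(kA) = 0.0168/(0.0357·4.54) = 0.1037 K/W
  R_plate glass = L/(kA) = 6.25×10^-4/(0.711·4.54) = 1.936×10^-4 K/W
  R_conv,out = 1/(hA) = 1/(24.3·4.54) = 0.009064 K/W
ΣR = 0.02500 + 1.192×10^-4 + 0.1037 + 1.936×10^-4 + 0.009064 = 0.1381 K/W
Q = ΔT/ΣR = (22.4 °C − 3.59 °C)/0.1381 = 136 W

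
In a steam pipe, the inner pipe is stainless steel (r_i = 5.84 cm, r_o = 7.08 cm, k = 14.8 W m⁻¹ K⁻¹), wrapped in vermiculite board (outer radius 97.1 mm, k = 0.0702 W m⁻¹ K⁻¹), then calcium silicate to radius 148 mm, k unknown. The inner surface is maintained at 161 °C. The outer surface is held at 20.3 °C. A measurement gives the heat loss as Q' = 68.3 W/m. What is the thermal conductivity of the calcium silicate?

k = 0.0500 W/m·K

ΣR = ΔT/Q' = |161 − 20.3|/68.3 = 2.060 m·K/W
Known resistances:
  R'_stainless steel = ln(0.0708/0.0584)/(2πk) = 0.1925/(2π·14.8) = 0.002071 m·K/W
  R'_vermiculite board = ln(0.0971/0.0708)/(2πk) = 0.3159/(2π·0.0702) = 0.7162 m·K/W
R_calcium silicate = ΣR − ΣR_known = 2.060 − 0.7183 = 1.342 m·K/W
ln(r₂/r₁)/(2πk) = 1.342 ⇒ k = 0.4215/(2π·1.342) = 0.0500 W/m·K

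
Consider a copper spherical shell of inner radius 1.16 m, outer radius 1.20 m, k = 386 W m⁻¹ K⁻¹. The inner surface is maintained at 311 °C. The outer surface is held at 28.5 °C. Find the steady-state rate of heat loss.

Q = 4πk·ΔT/(1/r₁ − 1/r₂) = 4π × 386 × 282.5 / (1/1.16 − 1/1.20) = 4.77×10^7 W

Q = 47700 kW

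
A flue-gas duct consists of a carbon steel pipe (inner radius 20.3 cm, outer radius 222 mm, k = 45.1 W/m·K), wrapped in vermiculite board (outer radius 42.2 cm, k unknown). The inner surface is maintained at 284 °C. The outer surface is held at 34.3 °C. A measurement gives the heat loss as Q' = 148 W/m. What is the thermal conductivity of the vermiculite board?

ΣR = ΔT/Q' = |284 − 34.3|/148 = 1.687 m·K/W
Known resistances:
  R'_carbon steel = ln(0.222/0.203)/(2πk) = 0.08947/(2π·45.1) = 3.157×10^-4 m·K/W
R_vermiculite board = ΣR − ΣR_known = 1.687 − 3.157×10^-4 = 1.687 m·K/W
ln(r₂/r₁)/(2πk) = 1.687 ⇒ k = 0.6423/(2π·1.687) = 0.0606 W/m·K

k = 0.0606 W/m·K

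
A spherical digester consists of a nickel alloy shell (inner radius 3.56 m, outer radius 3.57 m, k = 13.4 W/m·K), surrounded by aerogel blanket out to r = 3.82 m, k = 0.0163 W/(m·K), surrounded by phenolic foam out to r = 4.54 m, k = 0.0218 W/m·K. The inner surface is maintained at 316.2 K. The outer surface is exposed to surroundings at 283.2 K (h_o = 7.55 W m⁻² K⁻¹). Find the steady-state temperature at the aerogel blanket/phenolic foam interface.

Series thermal resistances, inner to outer:
  R_nickel alloy = (1/3.56 − 1/3.57)/(4πk) = 7.868×10^-4/(4π·13.4) = 4.673×10^-6 K/W
  R_aerogel blanket = (1/3.57 − 1/3.82)/(4πk) = 0.01833/(4π·0.0163) = 0.08950 K/W
  R_phenolic foam = (1/3.82 − 1/4.54)/(4πk) = 0.04152/(4π·0.0218) = 0.1515 K/W
  R_conv,out = 1/(4πr²h) = 1/(4π·4.54²·7.55) = 5.114×10^-4 K/W
ΣR = 4.673×10^-6 + 0.08950 + 0.1515 + 5.114×10^-4 = 0.2415 K/W
Q = ΔT/ΣR = (316.2 K − 283.2 K)/0.2415 = 136.6 W
From the inner boundary to the aerogel blanket/phenolic foam interface, ΣR_partial = 0.08950 K/W.
T_interface = T_in − Q·ΣR_partial = 316.2 K − (136.6)(0.08950) = 304.0 K

T = 304.0 K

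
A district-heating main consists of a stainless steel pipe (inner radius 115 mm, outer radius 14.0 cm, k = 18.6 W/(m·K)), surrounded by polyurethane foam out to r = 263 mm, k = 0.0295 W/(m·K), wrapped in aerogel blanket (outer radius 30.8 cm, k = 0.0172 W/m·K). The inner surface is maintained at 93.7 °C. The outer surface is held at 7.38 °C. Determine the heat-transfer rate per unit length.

Q' = 17.7 W/m

Treat each layer as a resistance in series:
  R'_stainless steel = ln(0.140/0.115)/(2πk) = 0.1967/(2π·18.6) = 0.001683 m·K/W
  R'_polyurethane foam = ln(0.263/0.140)/(2πk) = 0.6305/(2π·0.0295) = 3.402 m·K/W
  R'_aerogel blanket = ln(0.308/0.263)/(2πk) = 0.1579/(2π·0.0172) = 1.462 m·K/W
ΣR = 0.001683 + 3.402 + 1.462 = 4.866 m·K/W
Q' = ΔT/ΣR = (93.7 °C − 7.38 °C)/4.866 = 17.7 W/m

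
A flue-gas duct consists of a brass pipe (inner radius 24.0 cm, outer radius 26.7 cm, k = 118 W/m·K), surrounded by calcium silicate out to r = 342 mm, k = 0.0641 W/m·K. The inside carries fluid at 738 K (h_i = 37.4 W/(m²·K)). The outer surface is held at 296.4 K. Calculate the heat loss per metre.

Q' = 698 W/m

Resistance network (inner→outer):
  R'_conv,in = 1/(2πr h) = 1/(2π·0.240·37.4) = 0.01773 m·K/W
  R'_brass = ln(0.267/0.240)/(2πk) = 0.1066/(2π·118) = 1.438×10^-4 m·K/W
  R'_calcium silicate = ln(0.342/0.267)/(2πk) = 0.2476/(2π·0.0641) = 0.6147 m·K/W
ΣR = 0.01773 + 1.438×10^-4 + 0.6147 = 0.6326 m·K/W
Q' = ΔT/ΣR = (738 K − 296.4 K)/0.6326 = 698 W/m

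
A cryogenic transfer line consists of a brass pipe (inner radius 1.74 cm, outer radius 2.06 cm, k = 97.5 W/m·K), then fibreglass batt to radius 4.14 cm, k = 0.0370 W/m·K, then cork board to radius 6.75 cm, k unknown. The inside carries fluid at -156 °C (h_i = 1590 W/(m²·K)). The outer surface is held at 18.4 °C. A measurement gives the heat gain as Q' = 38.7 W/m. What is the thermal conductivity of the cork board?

k = 0.0519 W/m·K

ΣR = ΔT/Q' = |-156 − 18.4|/38.7 = 4.506 m·K/W
Known resistances:
  R'_conv,in = 1/(2πr h) = 1/(2π·0.0174·1590) = 0.005753 m·K/W
  R'_brass = ln(0.0206/0.0174)/(2πk) = 0.1688/(2π·97.5) = 2.756×10^-4 m·K/W
  R'_fibreglass batt = ln(0.0414/0.0206)/(2πk) = 0.6980/(2π·0.0370) = 3.002 m·K/W
R_cork board = ΣR − ΣR_known = 4.506 − 3.008 = 1.498 m·K/W
ln(r₂/r₁)/(2πk) = 1.498 ⇒ k = 0.4888/(2π·1.498) = 0.0519 W/m·K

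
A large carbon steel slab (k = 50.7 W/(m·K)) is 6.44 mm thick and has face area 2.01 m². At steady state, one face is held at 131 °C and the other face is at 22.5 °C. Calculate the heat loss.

Q = kA·ΔT/L = 50.7 × 2.01 × |131 °C − 22.5 °C| / 0.00644 = 1.72×10^6 W

Q = 1720 kW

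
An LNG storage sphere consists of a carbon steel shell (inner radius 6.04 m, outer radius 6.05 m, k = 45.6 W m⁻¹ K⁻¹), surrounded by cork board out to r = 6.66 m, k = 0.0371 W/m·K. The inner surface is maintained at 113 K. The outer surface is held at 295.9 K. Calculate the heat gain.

Q = 5630 W

Resistance network (inner→outer):
  R_carbon steel = (1/6.04 − 1/6.05)/(4πk) = 2.737×10^-4/(4π·45.6) = 4.776×10^-7 K/W
  R_cork board = (1/6.05 − 1/6.66)/(4πk) = 0.01514/(4π·0.0371) = 0.03247 K/W
ΣR = 4.776×10^-7 + 0.03247 = 0.03247 K/W
Q = ΔT/ΣR = (113 K − 295.9 K)/0.03247 = -5630 W
(Negative Q ⇒ heat flows inward; heat gain = 5630 W.)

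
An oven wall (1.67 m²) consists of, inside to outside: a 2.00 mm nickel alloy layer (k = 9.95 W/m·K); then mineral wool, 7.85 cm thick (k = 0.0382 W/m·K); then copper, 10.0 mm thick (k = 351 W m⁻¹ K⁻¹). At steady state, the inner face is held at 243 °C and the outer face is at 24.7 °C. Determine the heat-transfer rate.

Q = 177 W

Treat each layer as a resistance in series:
  R_nickel alloy = L/(kA) = 0.00200/(9.95·1.67) = 1.204×10^-4 K/W
  R_mineral wool = L/(kA) = 0.0785/(0.0382·1.67) = 1.231 K/W
  R_copper = L/(kA) = 0.0100/(351·1.67) = 1.706×10^-5 K/W
ΣR = 1.204×10^-4 + 1.231 + 1.706×10^-5 = 1.231 K/W
Q = ΔT/ΣR = (243 °C − 24.7 °C)/1.231 = 177 W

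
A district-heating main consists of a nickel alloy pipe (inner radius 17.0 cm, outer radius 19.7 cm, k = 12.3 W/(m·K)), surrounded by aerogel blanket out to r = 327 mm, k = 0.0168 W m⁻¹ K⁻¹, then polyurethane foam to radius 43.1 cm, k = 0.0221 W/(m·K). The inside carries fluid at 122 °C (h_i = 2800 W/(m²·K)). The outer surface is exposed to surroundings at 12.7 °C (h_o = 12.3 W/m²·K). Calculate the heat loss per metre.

Resistance network (inner→outer):
  R'_conv,in = 1/(2πr h) = 1/(2π·0.170·2800) = 3.344×10^-4 m·K/W
  R'_nickel alloy = ln(0.197/0.170)/(2πk) = 0.1474/(2π·12.3) = 0.001907 m·K/W
  R'_aerogel blanket = ln(0.327/0.197)/(2πk) = 0.5068/(2π·0.0168) = 4.801 m·K/W
  R'_polyurethane foam = ln(0.431/0.327)/(2πk) = 0.2761/(2π·0.0221) = 1.989 m·K/W
  R'_conv,out = 1/(2πr h) = 1/(2π·0.431·12.3) = 0.03002 m·K/W
ΣR = 3.344×10^-4 + 0.001907 + 4.801 + 1.989 + 0.03002 = 6.822 m·K/W
Q' = ΔT/ΣR = (122 °C − 12.7 °C)/6.822 = 16.0 W/m

Q' = 16.0 W/m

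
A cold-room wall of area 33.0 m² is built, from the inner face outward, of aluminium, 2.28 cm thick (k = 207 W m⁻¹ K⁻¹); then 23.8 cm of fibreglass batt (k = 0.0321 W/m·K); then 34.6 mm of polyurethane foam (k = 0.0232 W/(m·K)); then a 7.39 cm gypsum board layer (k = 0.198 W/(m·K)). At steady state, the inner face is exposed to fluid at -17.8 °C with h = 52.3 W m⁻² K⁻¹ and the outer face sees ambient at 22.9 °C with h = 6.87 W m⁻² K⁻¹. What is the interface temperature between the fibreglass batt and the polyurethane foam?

T = 14.2 °C

Treat each layer as a resistance in series:
  R_conv,in = 1/(hA) = 1/(52.3·33.0) = 5.794×10^-4 K/W
  R_aluminium = L/(kA) = 0.0228/(207·33.0) = 3.338×10^-6 K/W
  R_fibreglass batt = L/(kA) = 0.238/(0.0321·33.0) = 0.2247 K/W
  R_polyurethane foam = L/(kA) = 0.0346/(0.0232·33.0) = 0.04519 K/W
  R_gypsum board = L/(kA) = 0.0739/(0.198·33.0) = 0.01131 K/W
  R_conv,out = 1/(hA) = 1/(6.87·33.0) = 0.004411 K/W
ΣR = 5.794×10^-4 + 3.338×10^-6 + 0.2247 + 0.04519 + 0.01131 + 0.004411 = 0.2862 K/W
Q = ΔT/ΣR = (-17.8 °C − 22.9 °C)/0.2862 = -142.2 W
From the inner boundary to the fibreglass batt/polyurethane foam interface, ΣR_partial = 0.2253 K/W.
T_interface = T_in − Q·ΣR_partial = -17.8 °C − (-142.2)(0.2253) = 14.2 °C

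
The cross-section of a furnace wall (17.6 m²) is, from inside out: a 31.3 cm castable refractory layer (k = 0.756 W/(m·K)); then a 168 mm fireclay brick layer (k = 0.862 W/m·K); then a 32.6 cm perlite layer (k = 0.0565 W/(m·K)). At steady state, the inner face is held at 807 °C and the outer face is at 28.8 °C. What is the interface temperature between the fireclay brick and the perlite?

Resistance network (inner→outer):
  R_castable refractory = L/(kA) = 0.313/(0.756·17.6) = 0.02352 K/W
  R_fireclay brick = L/(kA) = 0.168/(0.862·17.6) = 0.01107 K/W
  R_perlite = L/(kA) = 0.326/(0.0565·17.6) = 0.3278 K/W
ΣR = 0.02352 + 0.01107 + 0.3278 = 0.3624 K/W
Q = ΔT/ΣR = (807 °C − 28.8 °C)/0.3624 = 2147 W
From the inner boundary to the fireclay brick/perlite interface, ΣR_partial = 0.03459 K/W.
T_interface = T_in − Q·ΣR_partial = 807 °C − (2147)(0.03459) = 733 °C

T = 733 °C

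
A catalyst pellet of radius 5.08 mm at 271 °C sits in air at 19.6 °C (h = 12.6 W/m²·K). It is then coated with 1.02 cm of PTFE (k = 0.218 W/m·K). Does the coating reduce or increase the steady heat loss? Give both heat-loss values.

increases: 1.03 → 3.35 W

Critical radius for a sphere: r_cr = 2k/h = 0.0346 m = 3.46 cm.
Outer radius after coating: r₂ = 0.00508 + 0.0102 = 0.01528 m.
Since r₁ < r_cr and r₂ ≤ r_cr, the coating moves toward the maximum at r_cr — heat loss rises.
Bare: R = 1/(4πr₁²h) = 244.7 K/W; Q = 251.4/244.7 = 1.03 W.
Coated: R = R_cond + R_conv = 75.02 K/W; Q = 251.4/75.02 = 3.35 W.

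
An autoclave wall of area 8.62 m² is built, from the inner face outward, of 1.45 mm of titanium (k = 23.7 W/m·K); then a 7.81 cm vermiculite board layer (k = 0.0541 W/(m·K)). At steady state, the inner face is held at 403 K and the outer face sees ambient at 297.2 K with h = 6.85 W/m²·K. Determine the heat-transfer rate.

Resistance network (inner→outer):
  R_titanium = L/(kA) = 0.00145/(23.7·8.62) = 7.098×10^-6 K/W
  R_vermiculite board = L/(kA) = 0.0781/(0.0541·8.62) = 0.1675 K/W
  R_conv,out = 1/(hA) = 1/(6.85·8.62) = 0.01694 K/W
ΣR = 7.098×10^-6 + 0.1675 + 0.01694 = 0.1844 K/W
Q = ΔT/ΣR = (403 K − 297.2 K)/0.1844 = 574 W

Q = 574 W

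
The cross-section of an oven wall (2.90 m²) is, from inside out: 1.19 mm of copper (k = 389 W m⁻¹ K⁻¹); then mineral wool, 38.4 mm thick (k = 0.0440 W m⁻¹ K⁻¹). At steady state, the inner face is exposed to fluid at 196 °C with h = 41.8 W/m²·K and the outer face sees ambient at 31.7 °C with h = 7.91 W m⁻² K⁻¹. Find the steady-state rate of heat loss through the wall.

Resistance network (inner→outer):
  R_conv,in = 1/(hA) = 1/(41.8·2.90) = 0.008249 K/W
  R_copper = L/(kA) = 0.00119/(389·2.90) = 1.055×10^-6 K/W
  R_mineral wool = L/(kA) = 0.0384/(0.0440·2.90) = 0.3009 K/W
  R_conv,out = 1/(hA) = 1/(7.91·2.90) = 0.04359 K/W
ΣR = 0.008249 + 1.055×10^-6 + 0.3009 + 0.04359 = 0.3527 K/W
Q = ΔT/ΣR = (196 °C − 31.7 °C)/0.3527 = 466 W

Q = 466 W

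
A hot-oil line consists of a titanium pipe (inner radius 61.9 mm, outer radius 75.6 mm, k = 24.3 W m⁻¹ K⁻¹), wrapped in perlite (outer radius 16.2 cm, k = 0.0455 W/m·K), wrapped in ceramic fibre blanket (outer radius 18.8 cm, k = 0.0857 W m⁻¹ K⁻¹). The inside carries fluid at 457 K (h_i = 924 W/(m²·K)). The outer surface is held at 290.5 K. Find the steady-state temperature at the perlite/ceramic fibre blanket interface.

T = 306.1 K

Resistance network (inner→outer):
  R'_conv,in = 1/(2πr h) = 1/(2π·0.0619·924) = 0.002783 m·K/W
  R'_titanium = ln(0.0756/0.0619)/(2πk) = 0.1999/(2π·24.3) = 0.001309 m·K/W
  R'_perlite = ln(0.162/0.0756)/(2πk) = 0.7621/(2π·0.0455) = 2.666 m·K/W
  R'_ceramic fibre blanket = ln(0.188/0.162)/(2πk) = 0.1488/(2π·0.0857) = 0.2764 m·K/W
ΣR = 0.002783 + 0.001309 + 2.666 + 0.2764 = 2.946 m·K/W
Q' = ΔT/ΣR = (457 K − 290.5 K)/2.946 = 56.52 W/m
From the inner boundary to the perlite/ceramic fibre blanket interface, ΣR_partial = 2.670 m·K/W.
T_interface = T_in − Q'·ΣR_partial = 457 K − (56.52)(2.670) = 306.1 K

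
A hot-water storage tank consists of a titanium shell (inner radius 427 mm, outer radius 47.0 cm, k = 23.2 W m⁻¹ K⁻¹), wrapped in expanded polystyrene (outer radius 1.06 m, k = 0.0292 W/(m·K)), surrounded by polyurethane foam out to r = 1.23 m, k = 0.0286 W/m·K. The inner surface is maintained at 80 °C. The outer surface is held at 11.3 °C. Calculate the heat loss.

Treat each layer as a resistance in series:
  R_titanium = (1/0.427 − 1/0.470)/(4πk) = 0.2143/(4π·23.2) = 7.349×10^-4 K/W
  R_expanded polystyrene = (1/0.470 − 1/1.06)/(4πk) = 1.184/(4π·0.0292) = 3.227 K/W
  R_polyurethane foam = (1/1.06 − 1/1.23)/(4πk) = 0.1304/(4π·0.0286) = 0.3628 K/W
ΣR = 7.349×10^-4 + 3.227 + 0.3628 = 3.591 K/W
Q = ΔT/ΣR = (80 °C − 11.3 °C)/3.591 = 19.1 W

Q = 19.1 W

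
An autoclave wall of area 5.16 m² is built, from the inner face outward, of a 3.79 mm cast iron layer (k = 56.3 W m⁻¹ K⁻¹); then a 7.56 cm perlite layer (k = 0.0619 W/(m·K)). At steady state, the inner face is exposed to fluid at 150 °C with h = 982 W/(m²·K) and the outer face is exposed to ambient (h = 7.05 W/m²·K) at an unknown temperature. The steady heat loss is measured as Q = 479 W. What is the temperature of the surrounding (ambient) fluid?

Sum the resistances:
  R_conv,in = 1/(hA) = 1/(982·5.16) = 1.974×10^-4 K/W
  R_cast iron = L/(kA) = 0.00379/(56.3·5.16) = 1.305×10^-5 K/W
  R_perlite = L/(kA) = 0.0756/(0.0619·5.16) = 0.2367 K/W
  R_conv,out = 1/(hA) = 1/(7.05·5.16) = 0.02749 K/W
ΣR = 0.2644 K/W
ΔT = Q·ΣR = 479 × 0.2644 = 126.6 K
Heat flows outward, so T_out = T_in − ΔT = 150 − 126.6 = 23.4 °C

T_out = 23.4 °C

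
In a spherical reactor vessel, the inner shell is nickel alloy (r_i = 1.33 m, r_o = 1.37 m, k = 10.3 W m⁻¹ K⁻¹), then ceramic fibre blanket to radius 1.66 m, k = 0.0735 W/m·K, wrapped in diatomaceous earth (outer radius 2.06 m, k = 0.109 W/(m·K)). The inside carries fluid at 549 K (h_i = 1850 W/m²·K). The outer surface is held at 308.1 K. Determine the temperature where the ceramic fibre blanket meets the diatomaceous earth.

Resistance network (inner→outer):
  R_conv,in = 1/(4πr²h) = 1/(4π·1.33²·1850) = 2.432×10^-5 K/W
  R_nickel alloy = (1/1.33 − 1/1.37)/(4πk) = 0.02195/(4π·10.3) = 1.696×10^-4 K/W
  R_ceramic fibre blanket = (1/1.37 − 1/1.66)/(4πk) = 0.1275/(4π·0.0735) = 0.1381 K/W
  R_diatomaceous earth = (1/1.66 − 1/2.06)/(4πk) = 0.1170/(4π·0.109) = 0.08540 K/W
ΣR = 2.432×10^-5 + 1.696×10^-4 + 0.1381 + 0.08540 = 0.2237 K/W
Q = ΔT/ΣR = (549 K − 308.1 K)/0.2237 = 1077 W
From the inner boundary to the ceramic fibre blanket/diatomaceous earth interface, ΣR_partial = 0.1383 K/W.
T_interface = T_in − Q·ΣR_partial = 549 K − (1077)(0.1383) = 400 K

T = 400 K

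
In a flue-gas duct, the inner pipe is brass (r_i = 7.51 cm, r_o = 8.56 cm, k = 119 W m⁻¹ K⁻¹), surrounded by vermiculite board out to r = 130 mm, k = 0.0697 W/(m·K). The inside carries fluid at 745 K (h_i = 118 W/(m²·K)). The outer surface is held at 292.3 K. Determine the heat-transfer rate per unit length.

Treat each layer as a resistance in series:
  R'_conv,in = 1/(2πr h) = 1/(2π·0.0751·118) = 0.01796 m·K/W
  R'_brass = ln(0.0856/0.0751)/(2πk) = 0.1309/(2π·119) = 1.750×10^-4 m·K/W
  R'_vermiculite board = ln(0.130/0.0856)/(2πk) = 0.4178/(2π·0.0697) = 0.9541 m·K/W
ΣR = 0.01796 + 1.750×10^-4 + 0.9541 = 0.9722 m·K/W
Q' = ΔT/ΣR = (745 K − 292.3 K)/0.9722 = 466 W/m

Q' = 466 W/m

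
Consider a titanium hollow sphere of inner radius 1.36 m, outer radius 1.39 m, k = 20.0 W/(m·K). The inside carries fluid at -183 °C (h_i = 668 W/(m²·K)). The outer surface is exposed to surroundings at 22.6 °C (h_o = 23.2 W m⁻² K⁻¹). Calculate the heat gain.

Q = 1.08×10^5 W

Treat each layer as a resistance in series:
  R_conv,in = 1/(4πr²h) = 1/(4π·1.36²·668) = 6.441×10^-5 K/W
  R_titanium = (1/1.36 − 1/1.39)/(4πk) = 0.01587/(4π·20.0) = 6.314×10^-5 K/W
  R_conv,out = 1/(4πr²h) = 1/(4π·1.39²·23.2) = 0.001775 K/W
ΣR = 6.441×10^-5 + 6.314×10^-5 + 0.001775 = 0.001903 K/W
Q = ΔT/ΣR = (-183 °C − 22.6 °C)/0.001903 = -1.08×10^5 W
(Negative Q ⇒ heat flows inward; heat gain = 1.08×10^5 W.)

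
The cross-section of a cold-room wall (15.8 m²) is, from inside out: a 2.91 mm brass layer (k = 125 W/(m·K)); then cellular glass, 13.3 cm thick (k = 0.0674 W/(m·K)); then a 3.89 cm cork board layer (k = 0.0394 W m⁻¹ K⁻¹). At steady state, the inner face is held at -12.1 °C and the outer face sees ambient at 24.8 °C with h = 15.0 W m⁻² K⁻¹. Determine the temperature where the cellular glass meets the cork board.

Series thermal resistances, inner to outer:
  R_brass = L/(kA) = 0.00291/(125·15.8) = 1.473×10^-6 K/W
  R_cellular glass = L/(kA) = 0.133/(0.0674·15.8) = 0.1249 K/W
  R_cork board = L/(kA) = 0.0389/(0.0394·15.8) = 0.06249 K/W
  R_conv,out = 1/(hA) = 1/(15.0·15.8) = 0.004219 K/W
ΣR = 1.473×10^-6 + 0.1249 + 0.06249 + 0.004219 = 0.1916 K/W
Q = ΔT/ΣR = (-12.1 °C − 24.8 °C)/0.1916 = -192.6 W
From the inner boundary to the cellular glass/cork board interface, ΣR_partial = 0.1249 K/W.
T_interface = T_in − Q·ΣR_partial = -12.1 °C − (-192.6)(0.1249) = 12.0 °C

T = 12.0 °C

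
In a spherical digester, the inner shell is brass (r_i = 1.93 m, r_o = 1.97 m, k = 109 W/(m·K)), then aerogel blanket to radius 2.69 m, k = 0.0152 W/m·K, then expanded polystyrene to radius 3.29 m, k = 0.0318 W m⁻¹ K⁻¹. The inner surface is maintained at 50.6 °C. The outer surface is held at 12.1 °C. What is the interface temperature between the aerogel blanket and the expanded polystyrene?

Resistance network (inner→outer):
  R_brass = (1/1.93 − 1/1.97)/(4πk) = 0.01052/(4π·109) = 7.681×10^-6 K/W
  R_aerogel blanket = (1/1.97 − 1/2.69)/(4πk) = 0.1359/(4π·0.0152) = 0.7113 K/W
  R_expanded polystyrene = (1/2.69 − 1/3.29)/(4πk) = 0.06780/(4π·0.0318) = 0.1697 K/W
ΣR = 7.681×10^-6 + 0.7113 + 0.1697 = 0.8810 K/W
Q = ΔT/ΣR = (50.6 °C − 12.1 °C)/0.8810 = 43.70 W
From the inner boundary to the aerogel blanket/expanded polystyrene interface, ΣR_partial = 0.7113 K/W.
T_interface = T_in − Q·ΣR_partial = 50.6 °C − (43.70)(0.7113) = 19.5 °C

T = 19.5 °C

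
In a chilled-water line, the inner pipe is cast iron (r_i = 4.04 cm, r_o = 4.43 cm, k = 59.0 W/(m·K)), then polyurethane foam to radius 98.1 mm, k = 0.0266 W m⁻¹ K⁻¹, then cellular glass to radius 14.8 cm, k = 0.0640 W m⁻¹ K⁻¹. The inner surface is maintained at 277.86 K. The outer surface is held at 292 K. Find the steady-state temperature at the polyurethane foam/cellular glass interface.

T = 289.5 K

Series thermal resistances, inner to outer:
  R'_cast iron = ln(0.0443/0.0404)/(2πk) = 0.09215/(2π·59.0) = 2.486×10^-4 m·K/W
  R'_polyurethane foam = ln(0.0981/0.0443)/(2πk) = 0.7950/(2π·0.0266) = 4.757 m·K/W
  R'_cellular glass = ln(0.148/0.0981)/(2πk) = 0.4112/(2π·0.0640) = 1.023 m·K/W
ΣR = 2.486×10^-4 + 4.757 + 1.023 = 5.780 m·K/W
Q' = ΔT/ΣR = (277.86 K − 292 K)/5.780 = -2.446 W/m
From the inner boundary to the polyurethane foam/cellular glass interface, ΣR_partial = 4.757 m·K/W.
T_interface = T_in − Q'·ΣR_partial = 277.86 K − (-2.446)(4.757) = 289.5 K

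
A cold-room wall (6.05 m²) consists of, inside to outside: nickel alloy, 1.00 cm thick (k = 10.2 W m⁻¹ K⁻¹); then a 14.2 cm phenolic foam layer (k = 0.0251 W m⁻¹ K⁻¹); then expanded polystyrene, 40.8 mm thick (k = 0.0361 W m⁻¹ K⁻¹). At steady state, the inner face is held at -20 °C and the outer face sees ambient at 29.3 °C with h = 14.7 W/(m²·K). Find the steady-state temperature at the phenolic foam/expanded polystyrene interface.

Resistance network (inner→outer):
  R_nickel alloy = L/(kA) = 0.0100/(10.2·6.05) = 1.620×10^-4 K/W
  R_phenolic foam = L/(kA) = 0.142/(0.0251·6.05) = 0.9351 K/W
  R_expanded polystyrene = L/(kA) = 0.0408/(0.0361·6.05) = 0.1868 K/W
  R_conv,out = 1/(hA) = 1/(14.7·6.05) = 0.01124 K/W
ΣR = 1.620×10^-4 + 0.9351 + 0.1868 + 0.01124 = 1.133 K/W
Q = ΔT/ΣR = (-20 °C − 29.3 °C)/1.133 = -43.51 W
From the inner boundary to the phenolic foam/expanded polystyrene interface, ΣR_partial = 0.9353 K/W.
T_interface = T_in − Q·ΣR_partial = -20 °C − (-43.51)(0.9353) = 20.7 °C

T = 20.7 °C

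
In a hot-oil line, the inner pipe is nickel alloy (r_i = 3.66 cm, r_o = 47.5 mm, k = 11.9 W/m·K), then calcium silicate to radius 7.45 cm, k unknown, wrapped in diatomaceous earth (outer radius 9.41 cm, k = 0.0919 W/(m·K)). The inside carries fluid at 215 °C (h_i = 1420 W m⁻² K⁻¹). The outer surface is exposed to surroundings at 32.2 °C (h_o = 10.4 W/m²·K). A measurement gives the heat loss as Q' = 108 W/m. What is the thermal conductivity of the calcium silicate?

ΣR = ΔT/Q' = |215 − 32.2|/108 = 1.693 m·K/W
Known resistances:
  R'_conv,in = 1/(2πr h) = 1/(2π·0.0366·1420) = 0.003062 m·K/W
  R'_nickel alloy = ln(0.0475/0.0366)/(2πk) = 0.2607/(2π·11.9) = 0.003486 m·K/W
  R'_diatomaceous earth = ln(0.0941/0.0745)/(2πk) = 0.2336/(2π·0.0919) = 0.4045 m·K/W
  R'_conv,out = 1/(2πr h) = 1/(2π·0.0941·10.4) = 0.1626 m·K/W
R_calcium silicate = ΣR − ΣR_known = 1.693 − 0.5736 = 1.119 m·K/W
ln(r₂/r₁)/(2πk) = 1.119 ⇒ k = 0.4501/(2π·1.119) = 0.0640 W/m·K

k = 0.0640 W/m·K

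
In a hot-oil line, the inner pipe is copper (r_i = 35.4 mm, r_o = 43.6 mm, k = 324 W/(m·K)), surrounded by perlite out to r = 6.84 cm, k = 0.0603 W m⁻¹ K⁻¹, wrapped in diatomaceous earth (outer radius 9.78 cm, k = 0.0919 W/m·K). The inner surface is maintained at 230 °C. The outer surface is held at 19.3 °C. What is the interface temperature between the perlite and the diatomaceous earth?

T = 91.5 °C

Series thermal resistances, inner to outer:
  R'_copper = ln(0.0436/0.0354)/(2πk) = 0.2083/(2π·324) = 1.023×10^-4 m·K/W
  R'_perlite = ln(0.0684/0.0436)/(2πk) = 0.4503/(2π·0.0603) = 1.189 m·K/W
  R'_diatomaceous earth = ln(0.0978/0.0684)/(2πk) = 0.3576/(2π·0.0919) = 0.6192 m·K/W
ΣR = 1.023×10^-4 + 1.189 + 0.6192 = 1.808 m·K/W
Q' = ΔT/ΣR = (230 °C − 19.3 °C)/1.808 = 116.5 W/m
From the inner boundary to the perlite/diatomaceous earth interface, ΣR_partial = 1.189 m·K/W.
T_interface = T_in − Q'·ΣR_partial = 230 °C − (116.5)(1.189) = 91.5 °C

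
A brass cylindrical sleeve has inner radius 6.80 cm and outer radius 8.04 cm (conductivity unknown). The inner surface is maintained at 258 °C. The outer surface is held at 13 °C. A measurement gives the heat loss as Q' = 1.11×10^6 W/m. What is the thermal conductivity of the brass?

ΣR = ΔT/Q' = |258 − 13|/1.11×10^6 = 2.207×10^-4 m·K/W
ln(r₂/r₁)/(2πk) = 2.207×10^-4 ⇒ k = 0.1675/(2π·2.207×10^-4) = 121 W/m·K

k = 121 W/m·K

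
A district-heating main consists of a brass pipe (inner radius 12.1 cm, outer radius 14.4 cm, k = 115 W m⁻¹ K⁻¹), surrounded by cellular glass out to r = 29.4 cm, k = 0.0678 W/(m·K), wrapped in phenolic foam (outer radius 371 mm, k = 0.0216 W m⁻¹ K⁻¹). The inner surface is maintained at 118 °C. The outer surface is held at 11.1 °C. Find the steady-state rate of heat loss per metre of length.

Treat each layer as a resistance in series:
  R'_brass = ln(0.144/0.121)/(2πk) = 0.1740/(2π·115) = 2.408×10^-4 m·K/W
  R'_cellular glass = ln(0.294/0.144)/(2πk) = 0.7138/(2π·0.0678) = 1.676 m·K/W
  R'_phenolic foam = ln(0.371/0.294)/(2πk) = 0.2326/(2π·0.0216) = 1.714 m·K/W
ΣR = 2.408×10^-4 + 1.676 + 1.714 = 3.390 m·K/W
Q' = ΔT/ΣR = (118 °C − 11.1 °C)/3.390 = 31.5 W/m

Q' = 31.5 W/m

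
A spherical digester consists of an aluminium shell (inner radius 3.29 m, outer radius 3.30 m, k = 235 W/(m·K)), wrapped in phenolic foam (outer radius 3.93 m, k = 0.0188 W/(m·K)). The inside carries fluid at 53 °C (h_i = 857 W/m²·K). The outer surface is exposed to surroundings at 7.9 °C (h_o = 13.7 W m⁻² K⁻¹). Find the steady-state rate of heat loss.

Resistance network (inner→outer):
  R_conv,in = 1/(4πr²h) = 1/(4π·3.29²·857) = 8.579×10^-6 K/W
  R_aluminium = (1/3.29 − 1/3.30)/(4πk) = 9.211×10^-4/(4π·235) = 3.119×10^-7 K/W
  R_phenolic foam = (1/3.30 − 1/3.93)/(4πk) = 0.04858/(4π·0.0188) = 0.2056 K/W
  R_conv,out = 1/(4πr²h) = 1/(4π·3.93²·13.7) = 3.761×10^-4 K/W
ΣR = 8.579×10^-6 + 3.119×10^-7 + 0.2056 + 3.761×10^-4 = 0.2060 K/W
Q = ΔT/ΣR = (53 °C − 7.9 °C)/0.2060 = 219 W

Q = 219 W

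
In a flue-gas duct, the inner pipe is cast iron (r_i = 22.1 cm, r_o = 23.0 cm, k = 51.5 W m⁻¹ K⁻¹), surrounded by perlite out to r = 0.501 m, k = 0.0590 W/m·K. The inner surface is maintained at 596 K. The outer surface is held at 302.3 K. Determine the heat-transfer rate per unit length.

Resistance network (inner→outer):
  R'_cast iron = ln(0.230/0.221)/(2πk) = 0.03992/(2π·51.5) = 1.234×10^-4 m·K/W
  R'_perlite = ln(0.501/0.230)/(2πk) = 0.7785/(2π·0.0590) = 2.100 m·K/W
ΣR = 1.234×10^-4 + 2.100 = 2.100 m·K/W
Q' = ΔT/ΣR = (596 K − 302.3 K)/2.100 = 140 W/m

Q' = 140 W/m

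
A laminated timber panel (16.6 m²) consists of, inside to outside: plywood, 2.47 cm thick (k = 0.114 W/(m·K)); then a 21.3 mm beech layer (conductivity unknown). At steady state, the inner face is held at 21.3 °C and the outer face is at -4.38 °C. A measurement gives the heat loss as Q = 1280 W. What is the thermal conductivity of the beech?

k = 0.183 W/m·K

ΣR = ΔT/Q = |21.3 − -4.38|/1280 = 0.02006 K/W
Known resistances:
  R_plywood = L/(kA) = 0.0247/(0.114·16.6) = 0.01305 K/W
R_beech = ΣR − ΣR_known = 0.02006 − 0.01305 = 0.007010 K/W
L/(kA) = 0.007010 ⇒ k = 0.0213/(0.007010·16.6) = 0.183 W/m·K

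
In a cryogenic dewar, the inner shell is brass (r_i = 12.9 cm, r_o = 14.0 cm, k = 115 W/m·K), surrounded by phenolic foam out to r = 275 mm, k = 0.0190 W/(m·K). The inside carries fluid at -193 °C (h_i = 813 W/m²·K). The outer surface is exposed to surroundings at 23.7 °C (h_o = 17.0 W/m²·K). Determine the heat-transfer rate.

Q = 14.7 W

Treat each layer as a resistance in series:
  R_conv,in = 1/(4πr²h) = 1/(4π·0.129²·813) = 0.005882 K/W
  R_brass = (1/0.129 − 1/0.140)/(4πk) = 0.6091/(4π·115) = 4.215×10^-4 K/W
  R_phenolic foam = (1/0.140 − 1/0.275)/(4πk) = 3.506/(4π·0.0190) = 14.69 K/W
  R_conv,out = 1/(4πr²h) = 1/(4π·0.275²·17.0) = 0.06190 K/W
ΣR = 0.005882 + 4.215×10^-4 + 14.69 + 0.06190 = 14.76 K/W
Q = ΔT/ΣR = (-193 °C − 23.7 °C)/14.76 = -14.7 W
(Negative Q ⇒ heat flows inward; heat gain = 14.7 W.)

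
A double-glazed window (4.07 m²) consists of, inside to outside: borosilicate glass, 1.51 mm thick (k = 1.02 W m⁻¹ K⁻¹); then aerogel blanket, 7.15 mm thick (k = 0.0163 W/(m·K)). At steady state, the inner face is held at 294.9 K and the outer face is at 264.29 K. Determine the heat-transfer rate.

Q = 283 W

Resistance network (inner→outer):
  R_borosilicate glass = L/(kA) = 0.00151/(1.02·4.07) = 3.637×10^-4 K/W
  R_aerogel blanket = L/(kA) = 0.00715/(0.0163·4.07) = 0.1078 K/W
ΣR = 3.637×10^-4 + 0.1078 = 0.1082 K/W
Q = ΔT/ΣR = (294.9 K − 264.29 K)/0.1082 = 283 W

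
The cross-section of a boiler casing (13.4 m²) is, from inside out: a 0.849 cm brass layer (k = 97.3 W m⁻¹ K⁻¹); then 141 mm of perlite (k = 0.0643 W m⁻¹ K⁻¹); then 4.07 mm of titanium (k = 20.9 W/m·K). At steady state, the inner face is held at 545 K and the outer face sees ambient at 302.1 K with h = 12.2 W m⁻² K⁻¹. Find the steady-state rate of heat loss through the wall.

Series thermal resistances, inner to outer:
  R_brass = L/(kA) = 0.00849/(97.3·13.4) = 6.512×10^-6 K/W
  R_perlite = L/(kA) = 0.141/(0.0643·13.4) = 0.1636 K/W
  R_titanium = L/(kA) = 0.00407/(20.9·13.4) = 1.453×10^-5 K/W
  R_conv,out = 1/(hA) = 1/(12.2·13.4) = 0.006117 K/W
ΣR = 6.512×10^-6 + 0.1636 + 1.453×10^-5 + 0.006117 = 0.1697 K/W
Q = ΔT/ΣR = (545 K − 302.1 K)/0.1697 = 1430 W

Q = 1430 W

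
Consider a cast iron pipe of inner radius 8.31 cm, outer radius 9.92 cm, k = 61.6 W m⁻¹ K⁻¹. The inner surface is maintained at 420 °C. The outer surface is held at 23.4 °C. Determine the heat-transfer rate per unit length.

Q' = 2πk·ΔT/ln(r₂/r₁) = 2π × 61.6 × 396.6 / ln(0.0992/0.0831) = 8.67×10^5 W/m

Q' = 8.67×10^5 W/m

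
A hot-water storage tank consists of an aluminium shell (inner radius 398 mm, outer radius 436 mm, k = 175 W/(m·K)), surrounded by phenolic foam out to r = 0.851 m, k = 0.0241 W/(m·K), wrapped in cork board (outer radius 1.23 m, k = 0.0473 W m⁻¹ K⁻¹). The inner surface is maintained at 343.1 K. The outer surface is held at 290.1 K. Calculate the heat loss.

Q = 12.3 W

Resistance network (inner→outer):
  R_aluminium = (1/0.398 − 1/0.436)/(4πk) = 0.2190/(4π·175) = 9.958×10^-5 K/W
  R_phenolic foam = (1/0.436 − 1/0.851)/(4πk) = 1.118/(4π·0.0241) = 3.693 K/W
  R_cork board = (1/0.851 − 1/1.23)/(4πk) = 0.3621/(4π·0.0473) = 0.6092 K/W
ΣR = 9.958×10^-5 + 3.693 + 0.6092 = 4.302 K/W
Q = ΔT/ΣR = (343.1 K − 290.1 K)/4.302 = 12.3 W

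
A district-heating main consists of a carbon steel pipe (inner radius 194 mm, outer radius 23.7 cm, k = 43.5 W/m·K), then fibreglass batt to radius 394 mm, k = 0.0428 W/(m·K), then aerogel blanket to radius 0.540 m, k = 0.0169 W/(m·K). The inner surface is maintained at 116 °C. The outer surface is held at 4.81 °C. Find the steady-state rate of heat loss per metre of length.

Q' = 22.9 W/m

Series thermal resistances, inner to outer:
  R'_carbon steel = ln(0.237/0.194)/(2πk) = 0.2002/(2π·43.5) = 7.325×10^-4 m·K/W
  R'_fibreglass batt = ln(0.394/0.237)/(2πk) = 0.5083/(2π·0.0428) = 1.890 m·K/W
  R'_aerogel blanket = ln(0.540/0.394)/(2πk) = 0.3152/(2π·0.0169) = 2.969 m·K/W
ΣR = 7.325×10^-4 + 1.890 + 2.969 = 4.860 m·K/W
Q' = ΔT/ΣR = (116 °C − 4.81 °C)/4.860 = 22.9 W/m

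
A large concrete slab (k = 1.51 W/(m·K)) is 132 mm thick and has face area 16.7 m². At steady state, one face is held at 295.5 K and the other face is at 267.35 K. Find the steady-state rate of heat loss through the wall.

Q = 5380 W

Q = kA·ΔT/L = 1.51 × 16.7 × |295.5 K − 267.35 K| / 0.132 = 5380 W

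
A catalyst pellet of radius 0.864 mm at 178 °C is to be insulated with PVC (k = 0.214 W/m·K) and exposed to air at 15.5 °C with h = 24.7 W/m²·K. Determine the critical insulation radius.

For a sphere, r_cr = 2k_ins/h = 2·0.214/24.7 = 0.0173 m = 1.73 cm

r_cr = 1.73 cm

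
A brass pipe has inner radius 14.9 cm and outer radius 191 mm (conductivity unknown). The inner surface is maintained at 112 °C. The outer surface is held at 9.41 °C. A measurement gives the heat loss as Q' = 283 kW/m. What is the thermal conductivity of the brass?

ΣR = ΔT/Q' = |112 − 9.41|/2.83×10^5 = 3.625×10^-4 m·K/W
ln(r₂/r₁)/(2πk) = 3.625×10^-4 ⇒ k = 0.2483/(2π·3.625×10^-4) = 109 W/m·K

k = 109 W/m·K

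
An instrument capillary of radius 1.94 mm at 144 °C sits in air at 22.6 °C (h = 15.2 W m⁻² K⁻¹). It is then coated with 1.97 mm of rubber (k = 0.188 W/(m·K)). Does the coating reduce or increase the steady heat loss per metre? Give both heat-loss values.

Critical radius for a cylinder: r_cr = k/h = 0.0124 m = 1.24 cm.
Outer radius after coating: r₂ = 0.00194 + 0.00197 = 0.00391 m.
Since r₁ < r_cr and r₂ ≤ r_cr, the coating moves toward the maximum at r_cr — heat loss rises.
Bare: R = 1/(2πr₁h) = 5.397 m·K/W; Q = 121.4/5.397 = 22.5 W/m.
Coated: R = R_cond + R_conv = 3.271 m·K/W; Q = 121.4/3.271 = 37.1 W/m.

increases: 22.5 → 37.1 W/m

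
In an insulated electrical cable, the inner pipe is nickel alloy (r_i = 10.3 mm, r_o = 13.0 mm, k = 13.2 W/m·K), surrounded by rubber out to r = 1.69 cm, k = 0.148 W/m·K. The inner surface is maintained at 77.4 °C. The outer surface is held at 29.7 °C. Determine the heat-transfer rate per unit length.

Q' = 167 W/m

Treat each layer as a resistance in series:
  R'_nickel alloy = ln(0.0130/0.0103)/(2πk) = 0.2328/(2π·13.2) = 0.002807 m·K/W
  R'_rubber = ln(0.0169/0.0130)/(2πk) = 0.2624/(2π·0.148) = 0.2821 m·K/W
ΣR = 0.002807 + 0.2821 = 0.2849 m·K/W
Q' = ΔT/ΣR = (77.4 °C − 29.7 °C)/0.2849 = 167 W/m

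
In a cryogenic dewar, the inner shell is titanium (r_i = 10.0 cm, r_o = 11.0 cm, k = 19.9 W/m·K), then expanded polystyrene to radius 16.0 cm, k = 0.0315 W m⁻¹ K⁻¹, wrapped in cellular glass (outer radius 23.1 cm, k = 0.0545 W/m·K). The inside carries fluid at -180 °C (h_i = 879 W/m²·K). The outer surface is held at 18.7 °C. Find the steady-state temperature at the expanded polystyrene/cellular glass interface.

Treat each layer as a resistance in series:
  R_conv,in = 1/(4πr²h) = 1/(4π·0.100²·879) = 0.009053 K/W
  R_titanium = (1/0.100 − 1/0.110)/(4πk) = 0.9091/(4π·19.9) = 0.003635 K/W
  R_expanded polystyrene = (1/0.110 − 1/0.160)/(4πk) = 2.841/(4π·0.0315) = 7.177 K/W
  R_cellular glass = (1/0.160 − 1/0.231)/(4πk) = 1.921/(4π·0.0545) = 2.805 K/W
ΣR = 0.009053 + 0.003635 + 7.177 + 2.805 = 9.995 K/W
Q = ΔT/ΣR = (-180 °C − 18.7 °C)/9.995 = -19.88 W
From the inner boundary to the expanded polystyrene/cellular glass interface, ΣR_partial = 7.190 K/W.
T_interface = T_in − Q·ΣR_partial = -180 °C − (-19.88)(7.190) = -37.1 °C

T = -37.1 °C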